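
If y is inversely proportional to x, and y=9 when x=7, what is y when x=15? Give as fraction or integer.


Inverse proportion: y = k/x
Find k: k = 7 * 9 = 63
Compute y at x=15: y = 63/15
y = 21/5

21/5


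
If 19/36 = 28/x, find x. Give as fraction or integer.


Setting up: 19/36 = 28/x
Cross multiply: 19 * x = 36 * 28
19x = 1008
x = 1008/19
x = 1008/19

1008/19


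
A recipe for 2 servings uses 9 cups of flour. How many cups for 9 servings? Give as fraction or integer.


Original: 9 cups for 2 servings
Target servings = 9
Scaling factor = 9/2
New amount = 9 * 9/2
= 81/2
= 81/2 cups

81/2


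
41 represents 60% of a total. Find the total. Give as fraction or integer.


Given: 41 is 60% of the whole
Set up: 41 = 60/100 * whole
whole = 41 * 100 / 60
whole = 4100 / 60
whole = 205/3

205/3


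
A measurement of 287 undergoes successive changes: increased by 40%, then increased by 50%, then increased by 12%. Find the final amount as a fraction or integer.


Start: 287
Step 1: increase by 40% => multiply by 140/100
  287 * 140/100 = 2009/5
Step 2: increase by 50% => multiply by 150/100
  2009/5 * 150/100 = 6027/10
Step 3: increase by 12% => multiply by 112/100
  6027/10 * 112/100 = 84378/125
Final value = 84378/125

84378/125


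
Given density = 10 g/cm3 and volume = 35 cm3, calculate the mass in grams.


Using mass = density * volume
Density = 10 g/cm3
Volume = 35 cm3
Mass = 10 * 35
= 350 g

350


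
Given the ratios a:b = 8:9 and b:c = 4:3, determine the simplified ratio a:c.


Given a:b = 8:9 and b:c = 4:3
Make b consistent. Multiply first ratio by 4: a:b = 32:36
Multiply second ratio by 9: b:c = 36:27
Now b = 36 in both, so a:b:c = 32:36:27
Therefore a:c = 32:27
Simplify by GCD: a:c = 32:27

32:27


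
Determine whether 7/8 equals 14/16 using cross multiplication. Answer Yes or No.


Cross multiply to check 7/8 = 14/16
Left cross product: 7 * 16 = 112
Right cross product: 8 * 14 = 112
112 = 112
Equal, so proportions match => Yes

Yes


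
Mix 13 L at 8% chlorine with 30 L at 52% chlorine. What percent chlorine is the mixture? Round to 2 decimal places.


Solute in mixture 1 = 8% of 13 L = 13*8/100 = 26/25 L
Solute in mixture 2 = 52% of 30 L = 30*52/100 = 78/5 L
Total solute = 26/25 + 78/5 = 416/25 L
Total volume = 13 + 30 = 43 L
Final concentration = 416/25/43 * 100 = 38.70%

38.70


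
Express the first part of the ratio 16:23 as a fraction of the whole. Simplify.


Total parts = 16 + 23 = 39
First part fraction = 16/39
Simplify: 16/39 = 16/39

16/39


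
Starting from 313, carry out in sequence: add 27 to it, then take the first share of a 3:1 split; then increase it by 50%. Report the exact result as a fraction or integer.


Start with 313.
Step 1: Add 27: 313+27=340; split 3:1 first = 340*3/4 = 255
Step 2: Increase by 50%: 255 * 150/100 = 765/2
Final result = 765/2

765/2


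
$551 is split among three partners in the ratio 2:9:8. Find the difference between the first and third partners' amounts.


Total parts = 2 + 9 + 8 = 19
Value per part = 551 / 19 = 29
Shares: 2*29=58, 9*29=261, 8*29=232
First share = 58, third share = 232
Difference = |58 - 232| = 174

174


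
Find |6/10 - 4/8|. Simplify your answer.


Simplify: 6/10 = 3/5 and 4/8 = 1/2
Find common denominator: LCD = 10
Convert: 6/10 and 5/10
Difference = |6 - 5|/10 = 1/10
Simplified = 1/10

1/10


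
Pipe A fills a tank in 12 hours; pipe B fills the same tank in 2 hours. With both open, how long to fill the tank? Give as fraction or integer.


Rate of A = 1/12 job per hour
Rate of B = 1/2 job per hour
Combined rate = 1/12 + 1/2
Find common denominator: (2 + 12)/(12*2) = 14/24
Combined rate = 7/12 job per hour
Time together = 1 / (7/12) = 12/7 hours

12/7


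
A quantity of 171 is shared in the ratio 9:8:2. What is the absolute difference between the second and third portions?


Total parts = 9 + 8 + 2 = 19
Value per part = 171 / 19 = 9
Shares: 9*9=81, 8*9=72, 2*9=18
Second share = 72, third share = 18
Difference = |72 - 18| = 54

54


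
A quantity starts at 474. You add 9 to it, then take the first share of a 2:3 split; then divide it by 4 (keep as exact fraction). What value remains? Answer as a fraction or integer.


Start with 474.
Step 1: Add 9: 474+9=483; split 2:3 first = 483*2/5 = 966/5
Step 2: Divide by 4: 966/5 / 4 = 483/10
Final result = 483/10

483/10


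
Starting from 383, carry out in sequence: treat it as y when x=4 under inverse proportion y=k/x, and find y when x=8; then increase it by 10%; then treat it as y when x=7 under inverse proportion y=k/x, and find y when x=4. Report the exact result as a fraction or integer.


Start with 383.
Step 1: Inverse prop: k = (383)*4; new y = k/8 = 383*4/8 = 383/2
Step 2: Increase by 10%: 383/2 * 110/100 = 4213/20
Step 3: Inverse prop: k = (4213/20)*7; new y = k/4 = 4213/20*7/4 = 29491/80
Final result = 29491/80

29491/80


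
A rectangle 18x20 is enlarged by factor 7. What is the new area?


Original dimensions: 18 x 20
Enlargement factor = 7
New width = 18 * 7 = 126
New height = 20 * 7 = 140
New area = 126 * 140 = 17640

17640


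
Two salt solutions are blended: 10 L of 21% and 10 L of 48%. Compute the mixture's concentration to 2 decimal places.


Solute in mixture 1 = 21% of 10 L = 10*21/100 = 21/10 L
Solute in mixture 2 = 48% of 10 L = 10*48/100 = 24/5 L
Total solute = 21/10 + 24/5 = 69/10 L
Total volume = 10 + 10 = 20 L
Final concentration = 69/10/20 * 100 = 34.50%

34.50


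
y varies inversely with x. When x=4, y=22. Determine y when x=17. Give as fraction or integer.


Inverse proportion: y = k/x
Find k: k = 4 * 22 = 88
Compute y at x=17: y = 88/17
y = 88/17

88/17


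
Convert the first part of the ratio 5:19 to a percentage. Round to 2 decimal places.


Total parts = 5 + 19 = 24
First part fraction = 5/24
Percentage = (5/24) * 100
= 0.208333 * 100
= 20.83%

20.83


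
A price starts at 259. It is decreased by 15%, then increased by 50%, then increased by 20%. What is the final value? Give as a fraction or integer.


Start: 259
Step 1: decrease by 15% => multiply by 85/100
  259 * 85/100 = 4403/20
Step 2: increase by 50% => multiply by 150/100
  4403/20 * 150/100 = 13209/40
Step 3: increase by 20% => multiply by 120/100
  13209/40 * 120/100 = 39627/100
Final value = 39627/100

39627/100


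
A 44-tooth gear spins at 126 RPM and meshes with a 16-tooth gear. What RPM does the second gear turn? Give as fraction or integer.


Gear ratio: teeth_A * RPM_A = teeth_B * RPM_B
44 * 126 = 16 * RPM_B
5544 = 16 * RPM_B
RPM_B = 5544 / 16
RPM_B = 693/2

693/2


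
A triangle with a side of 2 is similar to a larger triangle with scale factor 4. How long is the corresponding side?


Similar triangles have proportional sides
Scale factor = 4
Smaller side = 2
Corresponding larger side = 2 * 4
= 8

8


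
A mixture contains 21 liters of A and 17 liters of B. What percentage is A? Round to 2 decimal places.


Volume of A = 21 L
Volume of B = 17 L
Total volume = 21 + 17 = 38 L
Percentage of A = (21/38) * 100
= 55.26%

55.26


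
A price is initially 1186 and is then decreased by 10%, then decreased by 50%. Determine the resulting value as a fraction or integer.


Start: 1186
Step 1: decrease by 10% => multiply by 90/100
  1186 * 90/100 = 5337/5
Step 2: decrease by 50% => multiply by 50/100
  5337/5 * 50/100 = 5337/10
Final value = 5337/10

5337/10


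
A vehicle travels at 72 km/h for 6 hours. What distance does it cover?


Using distance = speed * time
Speed = 72 km/h
Time = 6 hours
Distance = 72 * 6
= 432 km

432


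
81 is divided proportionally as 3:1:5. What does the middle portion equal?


Ratio = 3:1:5
Total parts = 3 + 1 + 5 = 9
Value per part = 81 / 9 = 9
First share = 3 * 9 = 27
Middle share = 1 * 9 = 9
Third share = 5 * 9 = 45

9


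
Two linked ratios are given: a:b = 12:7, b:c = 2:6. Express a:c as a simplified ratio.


Given a:b = 12:7 and b:c = 2:6
Make b consistent. Multiply first ratio by 2: a:b = 24:14
Multiply second ratio by 7: b:c = 14:42
Now b = 14 in both, so a:b:c = 24:14:42
Therefore a:c = 24:42
Simplify by GCD: a:c = 4:7

4:7


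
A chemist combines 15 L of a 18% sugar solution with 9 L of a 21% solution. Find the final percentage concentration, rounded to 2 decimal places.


Solute in mixture 1 = 18% of 15 L = 15*18/100 = 27/10 L
Solute in mixture 2 = 21% of 9 L = 9*21/100 = 189/100 L
Total solute = 27/10 + 189/100 = 459/100 L
Total volume = 15 + 9 = 24 L
Final concentration = 459/100/24 * 100 = 19.13%

19.13


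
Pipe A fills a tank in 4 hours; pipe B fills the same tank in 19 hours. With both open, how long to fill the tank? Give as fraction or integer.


Rate of A = 1/4 job per hour
Rate of B = 1/19 job per hour
Combined rate = 1/4 + 1/19
Find common denominator: (19 + 4)/(4*19) = 23/76
Combined rate = 23/76 job per hour
Time together = 1 / (23/76) = 76/23 hours

76/23


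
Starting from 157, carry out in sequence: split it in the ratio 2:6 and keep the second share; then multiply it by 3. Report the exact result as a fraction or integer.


Start with 157.
Step 1: Split 2:6, second share = 157 * 6/8 = 471/4
Step 2: Multiply by 3: 471/4 * 3 = 1413/4
Final result = 1413/4

1413/4


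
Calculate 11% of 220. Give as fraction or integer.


Compute 11% of 220
Convert percentage: 11% = 11/100
Multiply: 220 * 11/100
= 2420/100
= 121/5

121/5


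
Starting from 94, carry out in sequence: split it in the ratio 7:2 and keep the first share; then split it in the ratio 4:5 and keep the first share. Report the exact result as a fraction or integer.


Start with 94.
Step 1: Split 7:2, first share = 94 * 7/9 = 658/9
Step 2: Split 4:5, first share = 658/9 * 4/9 = 2632/81
Final result = 2632/81

2632/81


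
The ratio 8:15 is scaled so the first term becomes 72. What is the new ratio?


Original ratio: 8:15
First term target: 72
Scale factor = 72 / 8 = 9
Multiply second term: 15 * 9 = 135
Equivalent ratio = 72:135

72:135


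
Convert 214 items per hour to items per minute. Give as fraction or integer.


Converting from per hour to per minute
Rate = 214 items per hour
Divide by 60: 214/60
= 107/30 items per minute

107/30


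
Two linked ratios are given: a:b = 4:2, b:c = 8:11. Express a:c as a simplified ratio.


Given a:b = 4:2 and b:c = 8:11
Make b consistent. Multiply first ratio by 8: a:b = 32:16
Multiply second ratio by 2: b:c = 16:22
Now b = 16 in both, so a:b:c = 32:16:22
Therefore a:c = 32:22
Simplify by GCD: a:c = 16:11

16:11


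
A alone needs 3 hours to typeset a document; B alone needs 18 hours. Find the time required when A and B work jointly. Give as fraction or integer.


Rate of A = 1/3 job per hour
Rate of B = 1/18 job per hour
Combined rate = 1/3 + 1/18
Find common denominator: (18 + 3)/(3*18) = 21/54
Combined rate = 7/18 job per hour
Time together = 1 / (7/18) = 18/7 hours

18/7


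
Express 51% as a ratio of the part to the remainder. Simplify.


Part = 51%, Remainder = 49%
Ratio = 51:49
GCD(51, 49) = 1
Simplify: 51:49 = 51:49

51:49


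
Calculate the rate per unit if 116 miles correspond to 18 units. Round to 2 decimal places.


Total miles = 116
Number of units = 18
Unit rate = 116 / 18
= 6.44 miles per unit

6.44


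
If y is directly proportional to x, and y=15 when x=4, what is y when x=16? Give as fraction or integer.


Direct proportion: y = kx
Find k: k = 15/4 = 15/4
Compute y at x=16: y = 15/4 * 16
y = 60

60


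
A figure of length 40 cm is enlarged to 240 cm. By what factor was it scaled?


Original length = 40 cm
Scaled length = 240 cm
Scale factor = 240 / 40
= 6

6


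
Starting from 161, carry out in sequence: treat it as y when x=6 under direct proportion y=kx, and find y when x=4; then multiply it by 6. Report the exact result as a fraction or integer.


Start with 161.
Step 1: Direct prop: k = (161)/6; new y = k*4 = 161*4/6 = 322/3
Step 2: Multiply by 6: 322/3 * 6 = 644
Final result = 644

644


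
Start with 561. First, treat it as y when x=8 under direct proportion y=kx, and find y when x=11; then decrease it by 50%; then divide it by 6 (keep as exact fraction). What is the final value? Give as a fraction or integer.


Start with 561.
Step 1: Direct prop: k = (561)/8; new y = k*11 = 561*11/8 = 6171/8
Step 2: Decrease by 50%: 6171/8 * 50/100 = 6171/16
Step 3: Divide by 6: 6171/16 / 6 = 2057/32
Final result = 2057/32

2057/32


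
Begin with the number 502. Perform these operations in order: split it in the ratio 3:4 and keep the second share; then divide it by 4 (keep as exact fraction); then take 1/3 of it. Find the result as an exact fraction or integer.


Start with 502.
Step 1: Split 3:4, second share = 502 * 4/7 = 2008/7
Step 2: Divide by 4: 2008/7 / 4 = 502/7
Step 3: Take 1/3: 502/7 * 1/3 = 502/21
Final result = 502/21

502/21


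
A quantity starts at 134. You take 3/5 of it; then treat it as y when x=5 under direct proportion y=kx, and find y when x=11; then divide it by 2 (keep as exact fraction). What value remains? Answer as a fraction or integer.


Start with 134.
Step 1: Take 3/5: 134 * 3/5 = 402/5
Step 2: Direct prop: k = (402/5)/5; new y = k*11 = 402/5*11/5 = 4422/25
Step 3: Divide by 2: 4422/25 / 2 = 2211/25
Final result = 2211/25

2211/25


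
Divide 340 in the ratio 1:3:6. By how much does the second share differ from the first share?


Total parts = 1 + 3 + 6 = 10
Value per part = 340 / 10 = 34
Shares: 1*34=34, 3*34=102, 6*34=204
Second share = 102, first share = 34
Difference = |102 - 34| = 68

68


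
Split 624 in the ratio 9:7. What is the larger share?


Total parts = 9 + 7 = 16
Value per part = 624 / 16 = 39
First share = 9 * 39 = 351
Second share = 7 * 39 = 273
Larger share = 351

351


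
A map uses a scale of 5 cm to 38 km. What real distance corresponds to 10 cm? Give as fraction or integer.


Map scale: 5 cm = 38 km
Measured distance on map = 10 cm
Set up proportion: 10 * 38 / 5
= 380 / 5
= 76 km

76


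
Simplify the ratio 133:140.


Find GCD(133, 140)
GCD = 7
Divide both by 7: 133/7 = 19, 140/7 = 20
Simplified ratio = 19:20

19:20


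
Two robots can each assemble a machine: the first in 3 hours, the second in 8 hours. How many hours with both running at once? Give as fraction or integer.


Rate of A = 1/3 job per hour
Rate of B = 1/8 job per hour
Combined rate = 1/3 + 1/8
Find common denominator: (8 + 3)/(3*8) = 11/24
Combined rate = 11/24 job per hour
Time together = 1 / (11/24) = 24/11 hours

24/11


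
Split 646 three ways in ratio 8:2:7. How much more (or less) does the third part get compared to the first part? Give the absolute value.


Total parts = 8 + 2 + 7 = 17
Value per part = 646 / 17 = 38
Shares: 8*38=304, 2*38=76, 7*38=266
Third share = 266, first share = 304
Difference = |266 - 304| = 38

38


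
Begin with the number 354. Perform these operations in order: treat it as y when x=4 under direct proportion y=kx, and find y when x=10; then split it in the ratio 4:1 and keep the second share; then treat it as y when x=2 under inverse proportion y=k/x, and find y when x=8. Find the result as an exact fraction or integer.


Start with 354.
Step 1: Direct prop: k = (354)/4; new y = k*10 = 354*10/4 = 885
Step 2: Split 4:1, second share = 885 * 1/5 = 177
Step 3: Inverse prop: k = (177)*2; new y = k/8 = 177*2/8 = 177/4
Final result = 177/4

177/4


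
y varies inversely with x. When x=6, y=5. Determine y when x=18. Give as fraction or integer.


Inverse proportion: y = k/x
Find k: k = 6 * 5 = 30
Compute y at x=18: y = 30/18
y = 5/3

5/3


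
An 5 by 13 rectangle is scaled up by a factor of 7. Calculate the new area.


Original dimensions: 5 x 13
Enlargement factor = 7
New width = 5 * 7 = 35
New height = 13 * 7 = 91
New area = 35 * 91 = 3185

3185


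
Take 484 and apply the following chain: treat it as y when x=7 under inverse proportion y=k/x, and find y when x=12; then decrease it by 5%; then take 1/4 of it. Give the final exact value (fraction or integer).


Start with 484.
Step 1: Inverse prop: k = (484)*7; new y = k/12 = 484*7/12 = 847/3
Step 2: Decrease by 5%: 847/3 * 95/100 = 16093/60
Step 3: Take 1/4: 16093/60 * 1/4 = 16093/240
Final result = 16093/240

16093/240


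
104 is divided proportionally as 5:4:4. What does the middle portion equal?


Ratio = 5:4:4
Total parts = 5 + 4 + 4 = 13
Value per part = 104 / 13 = 8
First share = 5 * 8 = 40
Middle share = 4 * 8 = 32
Third share = 4 * 8 = 32

32


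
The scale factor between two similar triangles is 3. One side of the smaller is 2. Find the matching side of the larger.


Similar triangles have proportional sides
Scale factor = 3
Smaller side = 2
Corresponding larger side = 2 * 3
= 6

6


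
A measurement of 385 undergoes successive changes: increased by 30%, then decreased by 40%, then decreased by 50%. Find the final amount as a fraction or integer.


Start: 385
Step 1: increase by 30% => multiply by 130/100
  385 * 130/100 = 1001/2
Step 2: decrease by 40% => multiply by 60/100
  1001/2 * 60/100 = 3003/10
Step 3: decrease by 50% => multiply by 50/100
  3003/10 * 50/100 = 3003/20
Final value = 3003/20

3003/20


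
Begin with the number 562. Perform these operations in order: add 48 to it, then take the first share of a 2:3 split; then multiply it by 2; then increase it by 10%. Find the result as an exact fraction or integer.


Start with 562.
Step 1: Add 48: 562+48=610; split 2:3 first = 610*2/5 = 244
Step 2: Multiply by 2: 244 * 2 = 488
Step 3: Increase by 10%: 488 * 110/100 = 2684/5
Final result = 2684/5

2684/5


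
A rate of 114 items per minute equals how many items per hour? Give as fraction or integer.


Converting from per minute to per hour
Rate = 114 items per minute
Multiply by 60: 114 * 60
= 6840 items per hour

6840


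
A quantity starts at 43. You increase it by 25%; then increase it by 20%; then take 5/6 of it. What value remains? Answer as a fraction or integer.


Start with 43.
Step 1: Increase by 25%: 43 * 125/100 = 215/4
Step 2: Increase by 20%: 215/4 * 120/100 = 129/2
Step 3: Take 5/6: 129/2 * 5/6 = 215/4
Final result = 215/4

215/4


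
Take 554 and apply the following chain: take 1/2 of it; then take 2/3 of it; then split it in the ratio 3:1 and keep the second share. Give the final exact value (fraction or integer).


Start with 554.
Step 1: Take 1/2: 554 * 1/2 = 277
Step 2: Take 2/3: 277 * 2/3 = 554/3
Step 3: Split 3:1, second share = 554/3 * 1/4 = 277/6
Final result = 277/6

277/6


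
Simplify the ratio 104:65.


Find GCD(104, 65)
GCD = 13
Divide both by 13: 104/13 = 8, 65/13 = 5
Simplified ratio = 8:5

8:5


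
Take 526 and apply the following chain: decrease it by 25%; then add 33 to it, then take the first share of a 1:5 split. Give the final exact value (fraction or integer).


Start with 526.
Step 1: Decrease by 25%: 526 * 75/100 = 789/2
Step 2: Add 33: 789/2+33=855/2; split 1:5 first = 855/2*1/6 = 285/4
Final result = 285/4

285/4


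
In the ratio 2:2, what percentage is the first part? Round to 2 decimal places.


Total parts = 2 + 2 = 4
First part fraction = 2/4
Percentage = (2/4) * 100
= 0.5 * 100
= 50.00%

50.00


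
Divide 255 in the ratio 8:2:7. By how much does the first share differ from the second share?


Total parts = 8 + 2 + 7 = 17
Value per part = 255 / 17 = 15
Shares: 8*15=120, 2*15=30, 7*15=105
First share = 120, second share = 30
Difference = |120 - 30| = 90

90


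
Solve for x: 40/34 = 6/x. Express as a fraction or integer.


Setting up: 40/34 = 6/x
Cross multiply: 40 * x = 34 * 6
40x = 204
x = 204/40
x = 51/10

51/10


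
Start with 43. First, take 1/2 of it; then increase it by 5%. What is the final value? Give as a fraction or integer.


Start with 43.
Step 1: Take 1/2: 43 * 1/2 = 43/2
Step 2: Increase by 5%: 43/2 * 105/100 = 903/40
Final result = 903/40

903/40


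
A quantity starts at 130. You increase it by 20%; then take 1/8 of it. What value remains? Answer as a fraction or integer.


Start with 130.
Step 1: Increase by 20%: 130 * 120/100 = 156
Step 2: Take 1/8: 156 * 1/8 = 39/2
Final result = 39/2

39/2


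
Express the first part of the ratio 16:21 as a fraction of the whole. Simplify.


Total parts = 16 + 21 = 37
First part fraction = 16/37
Simplify: 16/37 = 16/37

16/37


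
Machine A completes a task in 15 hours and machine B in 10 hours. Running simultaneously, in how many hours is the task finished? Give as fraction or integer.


Rate of A = 1/15 job per hour
Rate of B = 1/10 job per hour
Combined rate = 1/15 + 1/10
Find common denominator: (10 + 15)/(15*10) = 25/150
Combined rate = 1/6 job per hour
Time together = 1 / (1/6) = 6 hours

6


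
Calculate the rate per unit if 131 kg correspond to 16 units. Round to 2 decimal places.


Total kg = 131
Number of units = 16
Unit rate = 131 / 16
= 8.19 kg per unit

8.19


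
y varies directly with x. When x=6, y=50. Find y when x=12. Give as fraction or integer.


Direct proportion: y = kx
Find k: k = 50/6 = 25/3
Compute y at x=12: y = 25/3 * 12
y = 100

100


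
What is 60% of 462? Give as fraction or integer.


Compute 60% of 462
Convert percentage: 60% = 60/100
Multiply: 462 * 60/100
= 27720/100
= 1386/5

1386/5


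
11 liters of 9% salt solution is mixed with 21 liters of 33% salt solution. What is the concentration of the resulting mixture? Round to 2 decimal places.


Solute in mixture 1 = 9% of 11 L = 11*9/100 = 99/100 L
Solute in mixture 2 = 33% of 21 L = 21*33/100 = 693/100 L
Total solute = 99/100 + 693/100 = 198/25 L
Total volume = 11 + 21 = 32 L
Final concentration = 198/25/32 * 100 = 24.75%

24.75


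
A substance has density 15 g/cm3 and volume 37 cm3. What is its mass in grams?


Using mass = density * volume
Density = 15 g/cm3
Volume = 37 cm3
Mass = 15 * 37
= 555 g

555


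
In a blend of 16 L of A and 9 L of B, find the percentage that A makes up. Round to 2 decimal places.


Volume of A = 16 L
Volume of B = 9 L
Total volume = 16 + 9 = 25 L
Percentage of A = (16/25) * 100
= 64.00%

64.00


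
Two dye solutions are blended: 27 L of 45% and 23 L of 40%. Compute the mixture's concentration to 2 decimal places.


Solute in mixture 1 = 45% of 27 L = 27*45/100 = 243/20 L
Solute in mixture 2 = 40% of 23 L = 23*40/100 = 46/5 L
Total solute = 243/20 + 46/5 = 427/20 L
Total volume = 27 + 23 = 50 L
Final concentration = 427/20/50 * 100 = 42.70%

42.70


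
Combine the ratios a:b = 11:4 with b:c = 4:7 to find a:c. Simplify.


Given a:b = 11:4 and b:c = 4:7
Make b consistent. Multiply first ratio by 4: a:b = 44:16
Multiply second ratio by 4: b:c = 16:28
Now b = 16 in both, so a:b:c = 44:16:28
Therefore a:c = 44:28
Simplify by GCD: a:c = 11:7

11:7


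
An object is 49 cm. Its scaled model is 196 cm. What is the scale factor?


Original length = 49 cm
Scaled length = 196 cm
Scale factor = 196 / 49
= 4

4


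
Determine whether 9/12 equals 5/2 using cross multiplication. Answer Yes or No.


Cross multiply to check 9/12 = 5/2
Left cross product: 9 * 2 = 18
Right cross product: 12 * 5 = 60
18 != 60
Not equal, so proportions differ => No

No


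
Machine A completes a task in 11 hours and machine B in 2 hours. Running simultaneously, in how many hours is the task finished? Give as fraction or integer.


Rate of A = 1/11 job per hour
Rate of B = 1/2 job per hour
Combined rate = 1/11 + 1/2
Find common denominator: (2 + 11)/(11*2) = 13/22
Combined rate = 13/22 job per hour
Time together = 1 / (13/22) = 22/13 hours

22/13


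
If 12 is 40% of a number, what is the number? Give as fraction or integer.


Given: 12 is 40% of the whole
Set up: 12 = 40/100 * whole
whole = 12 * 100 / 40
whole = 1200 / 40
whole = 30

30


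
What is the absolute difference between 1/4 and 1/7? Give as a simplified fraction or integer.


Simplify: 1/4 = 1/4 and 1/7 = 1/7
Find common denominator: LCD = 28
Convert: 7/28 and 4/28
Difference = |7 - 4|/28 = 3/28
Simplified = 3/28

3/28


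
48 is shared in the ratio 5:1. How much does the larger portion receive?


Total parts = 5 + 1 = 6
Value per part = 48 / 6 = 8
First share = 5 * 8 = 40
Second share = 1 * 8 = 8
Larger share = 40

40


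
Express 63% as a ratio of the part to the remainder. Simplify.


Part = 63%, Remainder = 37%
Ratio = 63:37
GCD(63, 37) = 1
Simplify: 63:37 = 63:37

63:37


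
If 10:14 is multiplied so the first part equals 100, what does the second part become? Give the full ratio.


Original ratio: 10:14
First term target: 100
Scale factor = 100 / 10 = 10
Multiply second term: 14 * 10 = 140
Equivalent ratio = 100:140

100:140


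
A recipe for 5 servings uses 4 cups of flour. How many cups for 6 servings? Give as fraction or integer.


Original: 4 cups for 5 servings
Target servings = 6
Scaling factor = 6/5
New amount = 4 * 6/5
= 24/5
= 24/5 cups

24/5


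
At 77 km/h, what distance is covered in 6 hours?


Using distance = speed * time
Speed = 77 km/h
Time = 6 hours
Distance = 77 * 6
= 462 km

462


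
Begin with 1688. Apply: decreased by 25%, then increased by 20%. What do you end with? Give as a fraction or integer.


Start: 1688
Step 1: decrease by 25% => multiply by 75/100
  1688 * 75/100 = 1266
Step 2: increase by 20% => multiply by 120/100
  1266 * 120/100 = 7596/5
Final value = 7596/5

7596/5


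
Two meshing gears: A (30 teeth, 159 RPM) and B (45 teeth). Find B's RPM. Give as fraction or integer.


Gear ratio: teeth_A * RPM_A = teeth_B * RPM_B
30 * 159 = 45 * RPM_B
4770 = 45 * RPM_B
RPM_B = 4770 / 45
RPM_B = 106

106


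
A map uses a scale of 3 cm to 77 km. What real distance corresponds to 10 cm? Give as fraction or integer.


Map scale: 3 cm = 77 km
Measured distance on map = 10 cm
Set up proportion: 10 * 77 / 3
= 770 / 3
= 770/3 km

770/3


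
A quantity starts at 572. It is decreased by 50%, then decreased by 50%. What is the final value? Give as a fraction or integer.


Start: 572
Step 1: decrease by 50% => multiply by 50/100
  572 * 50/100 = 286
Step 2: decrease by 50% => multiply by 50/100
  286 * 50/100 = 143
Final value = 143

143


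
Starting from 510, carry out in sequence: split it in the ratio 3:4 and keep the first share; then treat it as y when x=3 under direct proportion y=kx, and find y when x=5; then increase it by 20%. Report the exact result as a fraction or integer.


Start with 510.
Step 1: Split 3:4, first share = 510 * 3/7 = 1530/7
Step 2: Direct prop: k = (1530/7)/3; new y = k*5 = 1530/7*5/3 = 2550/7
Step 3: Increase by 20%: 2550/7 * 120/100 = 3060/7
Final result = 3060/7

3060/7


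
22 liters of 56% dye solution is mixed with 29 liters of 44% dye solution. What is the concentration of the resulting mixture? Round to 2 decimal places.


Solute in mixture 1 = 56% of 22 L = 22*56/100 = 308/25 L
Solute in mixture 2 = 44% of 29 L = 29*44/100 = 319/25 L
Total solute = 308/25 + 319/25 = 627/25 L
Total volume = 22 + 29 = 51 L
Final concentration = 627/25/51 * 100 = 49.18%

49.18


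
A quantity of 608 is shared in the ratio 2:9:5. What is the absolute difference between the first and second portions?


Total parts = 2 + 9 + 5 = 16
Value per part = 608 / 16 = 38
Shares: 2*38=76, 9*38=342, 5*38=190
First share = 76, second share = 342
Difference = |76 - 342| = 266

266


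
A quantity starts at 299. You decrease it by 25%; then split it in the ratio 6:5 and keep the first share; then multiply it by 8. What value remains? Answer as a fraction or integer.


Start with 299.
Step 1: Decrease by 25%: 299 * 75/100 = 897/4
Step 2: Split 6:5, first share = 897/4 * 6/11 = 2691/22
Step 3: Multiply by 8: 2691/22 * 8 = 10764/11
Final result = 10764/11

10764/11


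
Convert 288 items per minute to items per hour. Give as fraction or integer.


Converting from per minute to per hour
Rate = 288 items per minute
Multiply by 60: 288 * 60
= 17280 items per hour

17280


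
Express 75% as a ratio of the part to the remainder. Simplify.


Part = 75%, Remainder = 25%
Ratio = 75:25
GCD(75, 25) = 25
Simplify: 3:1 = 3:1

3:1


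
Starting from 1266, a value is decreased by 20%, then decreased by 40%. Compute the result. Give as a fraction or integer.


Start: 1266
Step 1: decrease by 20% => multiply by 80/100
  1266 * 80/100 = 5064/5
Step 2: decrease by 40% => multiply by 60/100
  5064/5 * 60/100 = 15192/25
Final value = 15192/25

15192/25


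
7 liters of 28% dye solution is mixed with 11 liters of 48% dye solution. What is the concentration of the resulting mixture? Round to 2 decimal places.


Solute in mixture 1 = 28% of 7 L = 7*28/100 = 49/25 L
Solute in mixture 2 = 48% of 11 L = 11*48/100 = 132/25 L
Total solute = 49/25 + 132/25 = 181/25 L
Total volume = 7 + 11 = 18 L
Final concentration = 181/25/18 * 100 = 40.22%

40.22


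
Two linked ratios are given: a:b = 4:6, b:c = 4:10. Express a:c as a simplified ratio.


Given a:b = 4:6 and b:c = 4:10
Make b consistent. Multiply first ratio by 4: a:b = 16:24
Multiply second ratio by 6: b:c = 24:60
Now b = 24 in both, so a:b:c = 16:24:60
Therefore a:c = 16:60
Simplify by GCD: a:c = 4:15

4:15


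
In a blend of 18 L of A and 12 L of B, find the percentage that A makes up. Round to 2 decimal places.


Volume of A = 18 L
Volume of B = 12 L
Total volume = 18 + 12 = 30 L
Percentage of A = (18/30) * 100
= 60.00%

60.00


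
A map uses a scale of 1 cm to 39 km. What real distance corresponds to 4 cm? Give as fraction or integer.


Map scale: 1 cm = 39 km
Measured distance on map = 4 cm
Set up proportion: 4 * 39 / 1
= 156 / 1
= 156 km

156


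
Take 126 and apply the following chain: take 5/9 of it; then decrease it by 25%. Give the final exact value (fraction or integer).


Start with 126.
Step 1: Take 5/9: 126 * 5/9 = 70
Step 2: Decrease by 25%: 70 * 75/100 = 105/2
Final result = 105/2

105/2


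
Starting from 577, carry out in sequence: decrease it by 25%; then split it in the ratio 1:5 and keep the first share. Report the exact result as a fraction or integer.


Start with 577.
Step 1: Decrease by 25%: 577 * 75/100 = 1731/4
Step 2: Split 1:5, first share = 1731/4 * 1/6 = 577/8
Final result = 577/8

577/8


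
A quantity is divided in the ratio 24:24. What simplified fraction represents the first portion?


Total parts = 24 + 24 = 48
First part fraction = 24/48
Simplify: 24/48 = 1/2

1/2


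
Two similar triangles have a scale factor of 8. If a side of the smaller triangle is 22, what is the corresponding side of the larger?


Similar triangles have proportional sides
Scale factor = 8
Smaller side = 22
Corresponding larger side = 22 * 8
= 176

176


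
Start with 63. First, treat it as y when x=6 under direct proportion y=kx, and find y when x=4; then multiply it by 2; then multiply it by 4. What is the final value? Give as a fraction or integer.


Start with 63.
Step 1: Direct prop: k = (63)/6; new y = k*4 = 63*4/6 = 42
Step 2: Multiply by 2: 42 * 2 = 84
Step 3: Multiply by 4: 84 * 4 = 336
Final result = 336

336


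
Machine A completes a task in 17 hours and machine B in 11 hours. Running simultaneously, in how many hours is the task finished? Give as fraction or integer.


Rate of A = 1/17 job per hour
Rate of B = 1/11 job per hour
Combined rate = 1/17 + 1/11
Find common denominator: (11 + 17)/(17*11) = 28/187
Combined rate = 28/187 job per hour
Time together = 1 / (28/187) = 187/28 hours

187/28


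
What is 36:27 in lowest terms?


Find GCD(36, 27)
GCD = 9
Divide both by 9: 36/9 = 4, 27/9 = 3
Simplified ratio = 4:3

4:3


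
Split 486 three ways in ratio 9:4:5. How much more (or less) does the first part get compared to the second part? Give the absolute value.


Total parts = 9 + 4 + 5 = 18
Value per part = 486 / 18 = 27
Shares: 9*27=243, 4*27=108, 5*27=135
First share = 243, second share = 108
Difference = |243 - 108| = 135

135


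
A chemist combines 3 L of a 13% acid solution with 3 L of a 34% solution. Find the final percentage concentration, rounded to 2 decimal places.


Solute in mixture 1 = 13% of 3 L = 3*13/100 = 39/100 L
Solute in mixture 2 = 34% of 3 L = 3*34/100 = 51/50 L
Total solute = 39/100 + 51/50 = 141/100 L
Total volume = 3 + 3 = 6 L
Final concentration = 141/100/6 * 100 = 23.50%

23.50


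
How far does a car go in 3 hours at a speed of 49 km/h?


Using distance = speed * time
Speed = 49 km/h
Time = 3 hours
Distance = 49 * 3
= 147 km

147


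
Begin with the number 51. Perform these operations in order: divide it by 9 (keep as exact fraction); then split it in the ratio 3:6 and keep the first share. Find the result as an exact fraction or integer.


Start with 51.
Step 1: Divide by 9: 51 / 9 = 17/3
Step 2: Split 3:6, first share = 17/3 * 3/9 = 17/9
Final result = 17/9

17/9


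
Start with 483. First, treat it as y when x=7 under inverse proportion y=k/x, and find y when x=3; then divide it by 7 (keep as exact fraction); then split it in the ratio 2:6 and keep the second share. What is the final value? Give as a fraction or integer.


Start with 483.
Step 1: Inverse prop: k = (483)*7; new y = k/3 = 483*7/3 = 1127
Step 2: Divide by 7: 1127 / 7 = 161
Step 3: Split 2:6, second share = 161 * 6/8 = 483/4
Final result = 483/4

483/4


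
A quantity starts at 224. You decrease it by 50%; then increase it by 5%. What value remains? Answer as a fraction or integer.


Start with 224.
Step 1: Decrease by 50%: 224 * 50/100 = 112
Step 2: Increase by 5%: 112 * 105/100 = 588/5
Final result = 588/5

588/5


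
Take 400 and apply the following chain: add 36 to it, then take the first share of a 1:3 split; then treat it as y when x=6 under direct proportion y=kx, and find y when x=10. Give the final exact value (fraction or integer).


Start with 400.
Step 1: Add 36: 400+36=436; split 1:3 first = 436*1/4 = 109
Step 2: Direct prop: k = (109)/6; new y = k*10 = 109*10/6 = 545/3
Final result = 545/3

545/3


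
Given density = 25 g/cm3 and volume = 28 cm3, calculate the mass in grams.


Using mass = density * volume
Density = 25 g/cm3
Volume = 28 cm3
Mass = 25 * 28
= 700 g

700


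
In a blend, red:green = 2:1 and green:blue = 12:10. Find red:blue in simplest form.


Given a:b = 2:1 and b:c = 12:10
Make b consistent. Multiply first ratio by 12: a:b = 24:12
Multiply second ratio by 1: b:c = 12:10
Now b = 12 in both, so a:b:c = 24:12:10
Therefore a:c = 24:10
Simplify by GCD: a:c = 12:5

12:5


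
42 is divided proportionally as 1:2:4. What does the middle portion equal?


Ratio = 1:2:4
Total parts = 1 + 2 + 4 = 7
Value per part = 42 / 7 = 6
First share = 1 * 6 = 6
Middle share = 2 * 6 = 12
Third share = 4 * 6 = 24

12


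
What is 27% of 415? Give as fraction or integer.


Compute 27% of 415
Convert percentage: 27% = 27/100
Multiply: 415 * 27/100
= 11205/100
= 2241/20

2241/20


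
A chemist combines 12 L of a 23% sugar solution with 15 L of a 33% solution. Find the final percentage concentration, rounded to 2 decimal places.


Solute in mixture 1 = 23% of 12 L = 12*23/100 = 69/25 L
Solute in mixture 2 = 33% of 15 L = 15*33/100 = 99/20 L
Total solute = 69/25 + 99/20 = 771/100 L
Total volume = 12 + 15 = 27 L
Final concentration = 771/100/27 * 100 = 28.56%

28.56


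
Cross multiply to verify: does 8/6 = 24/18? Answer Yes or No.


Cross multiply to check 8/6 = 24/18
Left cross product: 8 * 18 = 144
Right cross product: 6 * 24 = 144
144 = 144
Equal, so proportions match => Yes

Yes


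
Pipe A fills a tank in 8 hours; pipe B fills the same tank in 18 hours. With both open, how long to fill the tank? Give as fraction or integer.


Rate of A = 1/8 job per hour
Rate of B = 1/18 job per hour
Combined rate = 1/8 + 1/18
Find common denominator: (18 + 8)/(8*18) = 26/144
Combined rate = 13/72 job per hour
Time together = 1 / (13/72) = 72/13 hours

72/13


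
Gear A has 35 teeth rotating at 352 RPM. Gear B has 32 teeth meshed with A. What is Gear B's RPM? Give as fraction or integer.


Gear ratio: teeth_A * RPM_A = teeth_B * RPM_B
35 * 352 = 32 * RPM_B
12320 = 32 * RPM_B
RPM_B = 12320 / 32
RPM_B = 385

385


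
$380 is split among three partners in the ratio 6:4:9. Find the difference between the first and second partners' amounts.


Total parts = 6 + 4 + 9 = 19
Value per part = 380 / 19 = 20
Shares: 6*20=120, 4*20=80, 9*20=180
First share = 120, second share = 80
Difference = |120 - 80| = 40

40


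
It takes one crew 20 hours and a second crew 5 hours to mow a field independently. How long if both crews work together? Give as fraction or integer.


Rate of A = 1/20 job per hour
Rate of B = 1/5 job per hour
Combined rate = 1/20 + 1/5
Find common denominator: (5 + 20)/(20*5) = 25/100
Combined rate = 1/4 job per hour
Time together = 1 / (1/4) = 4 hours

4


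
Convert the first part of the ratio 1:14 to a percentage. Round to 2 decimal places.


Total parts = 1 + 14 = 15
First part fraction = 1/15
Percentage = (1/15) * 100
= 0.066667 * 100
= 6.67%

6.67


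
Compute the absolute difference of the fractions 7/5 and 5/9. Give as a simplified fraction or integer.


Simplify: 7/5 = 7/5 and 5/9 = 5/9
Find common denominator: LCD = 45
Convert: 63/45 and 25/45
Difference = |63 - 25|/45 = 38/45
Simplified = 38/45

38/45


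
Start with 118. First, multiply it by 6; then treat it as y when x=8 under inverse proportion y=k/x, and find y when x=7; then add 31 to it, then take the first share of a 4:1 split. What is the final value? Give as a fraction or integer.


Start with 118.
Step 1: Multiply by 6: 118 * 6 = 708
Step 2: Inverse prop: k = (708)*8; new y = k/7 = 708*8/7 = 5664/7
Step 3: Add 31: 5664/7+31=5881/7; split 4:1 first = 5881/7*4/5 = 23524/35
Final result = 23524/35

23524/35


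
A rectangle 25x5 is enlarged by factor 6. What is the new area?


Original dimensions: 25 x 5
Enlargement factor = 6
New width = 25 * 6 = 150
New height = 5 * 6 = 30
New area = 150 * 30 = 4500

4500


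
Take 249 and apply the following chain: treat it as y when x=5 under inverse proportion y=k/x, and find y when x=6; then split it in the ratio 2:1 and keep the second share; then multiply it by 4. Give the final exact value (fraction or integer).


Start with 249.
Step 1: Inverse prop: k = (249)*5; new y = k/6 = 249*5/6 = 415/2
Step 2: Split 2:1, second share = 415/2 * 1/3 = 415/6
Step 3: Multiply by 4: 415/6 * 4 = 830/3
Final result = 830/3

830/3


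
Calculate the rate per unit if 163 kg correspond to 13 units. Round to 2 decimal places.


Total kg = 163
Number of units = 13
Unit rate = 163 / 13
= 12.54 kg per unit

12.54


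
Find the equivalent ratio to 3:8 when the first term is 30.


Original ratio: 3:8
First term target: 30
Scale factor = 30 / 3 = 10
Multiply second term: 8 * 10 = 80
Equivalent ratio = 30:80

30:80


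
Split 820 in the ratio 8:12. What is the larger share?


Total parts = 8 + 12 = 20
Value per part = 820 / 20 = 41
First share = 8 * 41 = 328
Second share = 12 * 41 = 492
Larger share = 492

492


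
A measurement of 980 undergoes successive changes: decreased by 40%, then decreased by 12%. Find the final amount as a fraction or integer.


Start: 980
Step 1: decrease by 40% => multiply by 60/100
  980 * 60/100 = 588
Step 2: decrease by 12% => multiply by 88/100
  588 * 88/100 = 12936/25
Final value = 12936/25

12936/25


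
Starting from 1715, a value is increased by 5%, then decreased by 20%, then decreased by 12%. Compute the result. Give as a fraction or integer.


Start: 1715
Step 1: increase by 5% => multiply by 105/100
  1715 * 105/100 = 7203/4
Step 2: decrease by 20% => multiply by 80/100
  7203/4 * 80/100 = 7203/5
Step 3: decrease by 12% => multiply by 88/100
  7203/5 * 88/100 = 158466/125
Final value = 158466/125

158466/125


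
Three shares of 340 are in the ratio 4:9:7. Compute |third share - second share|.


Total parts = 4 + 9 + 7 = 20
Value per part = 340 / 20 = 17
Shares: 4*17=68, 9*17=153, 7*17=119
Third share = 119, second share = 153
Difference = |119 - 153| = 34

34
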